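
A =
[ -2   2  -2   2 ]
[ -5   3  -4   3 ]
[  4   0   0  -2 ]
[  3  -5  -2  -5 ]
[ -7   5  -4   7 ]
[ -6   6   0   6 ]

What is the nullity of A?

0

Row reduce to echelon form.
R2 ← R2 − (5/2)·R1: [0, -2, 1, -2]
R3 ← R3 + (2)·R1: [0, 4, -4, 2]
R4 ← R4 + (3/2)·R1: [0, -2, -5, -2]
R5 ← R5 − (7/2)·R1: [0, -2, 3, 0]
R6 ← R6 − (3)·R1: [0, 0, 6, 0]
R3 ← R3 + (2)·R2: [0, 0, -2, -2]
R4 ← R4 − R2: [0, 0, -6, 0]
R5 ← R5 − R2: [0, 0, 2, 2]
R4 ← R4 − (3)·R3: [0, 0, 0, 6]
R5 ← R5 + R3: [0, 0, 0, 0]
R6 ← R6 + (3)·R3: [0, 0, 0, -6]
R6 ← R6 + R4: [0, 0, 0, 0]
4 nonzero rows, so rank(A) = 4.
A has 4 columns; by rank–nullity, nullity = 4 − 4 = 0.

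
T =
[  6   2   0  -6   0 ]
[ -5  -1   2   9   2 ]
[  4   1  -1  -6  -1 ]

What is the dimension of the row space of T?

Row reduce to echelon form.
R2 ← R2 + (5/6)·R1: [0, 2/3, 2, 4, 2]
R3 ← R3 − (2/3)·R1: [0, -1/3, -1, -2, -1]
R3 ← R3 + (1/2)·R2: [0, 0, 0, 0, 0]
Echelon form has 2 nonzero rows, so rank(T) = 2.
The row space has dimension equal to the rank: 2.

2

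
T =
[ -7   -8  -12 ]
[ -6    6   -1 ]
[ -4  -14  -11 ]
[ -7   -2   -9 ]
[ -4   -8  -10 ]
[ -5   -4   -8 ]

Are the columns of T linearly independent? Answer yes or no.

Row reduce T to echelon form.
R2 ← R2 − (6/7)·R1: [0, 90/7, 65/7]
R3 ← R3 − (4/7)·R1: [0, -66/7, -29/7]
R4 ← R4 − R1: [0, 6, 3]
R5 ← R5 − (4/7)·R1: [0, -24/7, -22/7]
R6 ← R6 − (5/7)·R1: [0, 12/7, 4/7]
R3 ← R3 + (11/15)·R2: [0, 0, 8/3]
R4 ← R4 − (7/15)·R2: [0, 0, -4/3]
R5 ← R5 + (4/15)·R2: [0, 0, -2/3]
R6 ← R6 − (2/15)·R2: [0, 0, -2/3]
R4 ← R4 + (1/2)·R3: [0, 0, 0]
R5 ← R5 + (1/4)·R3: [0, 0, 0]
R6 ← R6 + (1/4)·R3: [0, 0, 0]
3 pivots among 3 columns.
Every column is a pivot column, so the columns are linearly independent.

yes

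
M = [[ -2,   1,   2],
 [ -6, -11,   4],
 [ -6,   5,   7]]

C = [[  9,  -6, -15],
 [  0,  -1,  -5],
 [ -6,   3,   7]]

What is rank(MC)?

First compute MC:
[[-30,  17,  39],
 [-78,  59, 173],
 [-96,  52, 114]]
Now row reduce the product.
R2 ← R2 − (13/5)·R1: [0, 74/5, 358/5]
R3 ← R3 − (16/5)·R1: [0, -12/5, -54/5]
R3 ← R3 + (6/37)·R2: [0, 0, 30/37]
3 nonzero rows, so rank(MC) = 3.

3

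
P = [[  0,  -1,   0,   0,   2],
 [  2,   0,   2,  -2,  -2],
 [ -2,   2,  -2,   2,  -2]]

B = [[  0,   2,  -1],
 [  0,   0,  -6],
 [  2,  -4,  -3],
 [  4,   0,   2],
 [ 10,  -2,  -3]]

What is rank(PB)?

2

First compute PB:
[[ 20,  -4,   0],
 [-24,   0,  -6],
 [-16,   8,   6]]
Now row reduce the product.
R2 ← R2 + (6/5)·R1: [0, -24/5, -6]
R3 ← R3 + (4/5)·R1: [0, 24/5, 6]
R3 ← R3 + R2: [0, 0, 0]
2 nonzero rows, so rank(PB) = 2.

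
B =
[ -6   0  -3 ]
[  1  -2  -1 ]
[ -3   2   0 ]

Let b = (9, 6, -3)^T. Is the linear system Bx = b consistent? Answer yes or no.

Row reduce the augmented matrix [B | b].
R2 ← R2 + (1/6)·R1: [0, -2, -3/2, 15/2]
R3 ← R3 − (1/2)·R1: [0, 2, 3/2, -15/2]
R3 ← R3 + R2: [0, 0, 0, 0]
The echelon form has 2 nonzero rows, and every pivot lies in the first 3 columns, so rank(B) = rank([B|b]) = 2.
The system is consistent.

yes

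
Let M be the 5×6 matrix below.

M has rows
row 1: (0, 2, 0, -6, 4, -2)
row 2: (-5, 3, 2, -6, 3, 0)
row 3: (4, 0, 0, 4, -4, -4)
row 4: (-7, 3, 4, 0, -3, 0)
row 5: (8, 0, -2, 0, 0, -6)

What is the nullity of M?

Row reduce to echelon form.
Swap R1 ↔ R2
R3 ← R3 + (4/5)·R1: [0, 12/5, 8/5, -4/5, -8/5, -4]
R4 ← R4 − (7/5)·R1: [0, -6/5, 6/5, 42/5, -36/5, 0]
R5 ← R5 + (8/5)·R1: [0, 24/5, 6/5, -48/5, 24/5, -6]
R3 ← R3 − (6/5)·R2: [0, 0, 8/5, 32/5, -32/5, -8/5]
R4 ← R4 + (3/5)·R2: [0, 0, 6/5, 24/5, -24/5, -6/5]
R5 ← R5 − (12/5)·R2: [0, 0, 6/5, 24/5, -24/5, -6/5]
R4 ← R4 − (3/4)·R3: [0, 0, 0, 0, 0, 0]
R5 ← R5 − (3/4)·R3: [0, 0, 0, 0, 0, 0]
3 nonzero rows, so rank(M) = 3.
M has 6 columns; by rank–nullity, nullity = 6 − 3 = 3.

3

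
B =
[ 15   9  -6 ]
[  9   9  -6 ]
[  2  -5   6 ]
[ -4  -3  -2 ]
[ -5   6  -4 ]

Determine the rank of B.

Row reduce to echelon form.
R2 ← R2 − (3/5)·R1: [0, 18/5, -12/5]
R3 ← R3 − (2/15)·R1: [0, -31/5, 34/5]
R4 ← R4 + (4/15)·R1: [0, -3/5, -18/5]
R5 ← R5 + (1/3)·R1: [0, 9, -6]
R3 ← R3 + (31/18)·R2: [0, 0, 8/3]
R4 ← R4 + (1/6)·R2: [0, 0, -4]
R5 ← R5 − (5/2)·R2: [0, 0, 0]
R4 ← R4 + (3/2)·R3: [0, 0, 0]
Echelon form has 3 nonzero rows, so rank(B) = 3.

3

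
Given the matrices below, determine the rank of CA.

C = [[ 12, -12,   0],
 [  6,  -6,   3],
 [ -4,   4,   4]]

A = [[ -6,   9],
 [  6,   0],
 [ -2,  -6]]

First compute CA:
[[-144, 108],
 [-78,  36],
 [ 40, -60]]
Now row reduce the product.
R2 ← R2 − (13/24)·R1: [0, -45/2]
R3 ← R3 + (5/18)·R1: [0, -30]
R3 ← R3 − (4/3)·R2: [0, 0]
2 nonzero rows, so rank(CA) = 2.

2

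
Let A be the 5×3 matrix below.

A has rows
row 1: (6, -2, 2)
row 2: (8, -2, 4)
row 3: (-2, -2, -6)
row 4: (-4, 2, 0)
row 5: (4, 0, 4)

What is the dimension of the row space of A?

2

Row reduce to echelon form.
R2 ← R2 − (4/3)·R1: [0, 2/3, 4/3]
R3 ← R3 + (1/3)·R1: [0, -8/3, -16/3]
R4 ← R4 + (2/3)·R1: [0, 2/3, 4/3]
R5 ← R5 − (2/3)·R1: [0, 4/3, 8/3]
R3 ← R3 + (4)·R2: [0, 0, 0]
R4 ← R4 − R2: [0, 0, 0]
R5 ← R5 − (2)·R2: [0, 0, 0]
Echelon form has 2 nonzero rows, so rank(A) = 2.
The row space has dimension equal to the rank: 2.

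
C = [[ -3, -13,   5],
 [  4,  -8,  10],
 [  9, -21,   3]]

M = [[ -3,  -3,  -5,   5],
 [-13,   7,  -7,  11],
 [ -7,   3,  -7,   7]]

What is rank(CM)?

3

First compute CM:
[[143, -67,  71, -123],
 [ 22, -38, -34,   2],
 [225, -165,  81, -165]]
Now row reduce the product.
R2 ← R2 − (2/13)·R1: [0, -360/13, -584/13, 272/13]
R3 ← R3 − (225/143)·R1: [0, -8520/143, -4392/143, 4080/143]
R3 ← R3 − (71/33)·R2: [0, 0, 2176/33, -544/33]
3 nonzero rows, so rank(CM) = 3.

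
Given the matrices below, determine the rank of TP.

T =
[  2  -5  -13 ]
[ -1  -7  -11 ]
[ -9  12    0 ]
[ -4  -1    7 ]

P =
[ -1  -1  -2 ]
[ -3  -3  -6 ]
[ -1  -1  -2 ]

First compute TP:
[[ 26,  26,  52],
 [ 33,  33,  66],
 [-27, -27, -54],
 [  0,   0,   0]]
Now row reduce the product.
R2 ← R2 − (33/26)·R1: [0, 0, 0]
R3 ← R3 + (27/26)·R1: [0, 0, 0]
1 nonzero row, so rank(TP) = 1.

1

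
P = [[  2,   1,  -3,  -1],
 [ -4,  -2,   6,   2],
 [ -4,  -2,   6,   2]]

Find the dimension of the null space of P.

Row reduce to echelon form.
R2 ← R2 + (2)·R1: [0, 0, 0, 0]
R3 ← R3 + (2)·R1: [0, 0, 0, 0]
1 nonzero row, so rank(P) = 1.
P has 4 columns; by rank–nullity, nullity = 4 − 1 = 3.

3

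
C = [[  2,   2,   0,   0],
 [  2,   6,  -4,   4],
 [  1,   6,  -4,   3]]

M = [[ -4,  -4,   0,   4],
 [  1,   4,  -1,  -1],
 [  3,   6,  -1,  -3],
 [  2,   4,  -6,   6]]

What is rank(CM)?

First compute CM:
[[ -6,   0,  -2,   6],
 [ -6,   8, -26,  38],
 [ -4,   8, -20,  28]]
Now row reduce the product.
R2 ← R2 − R1: [0, 8, -24, 32]
R3 ← R3 − (2/3)·R1: [0, 8, -56/3, 24]
R3 ← R3 − R2: [0, 0, 16/3, -8]
3 nonzero rows, so rank(CM) = 3.

3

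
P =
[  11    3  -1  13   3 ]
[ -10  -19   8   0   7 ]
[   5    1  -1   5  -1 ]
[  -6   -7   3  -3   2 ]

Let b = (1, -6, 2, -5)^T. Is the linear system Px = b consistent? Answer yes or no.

Row reduce the augmented matrix [P | b].
R2 ← R2 + (10/11)·R1: [0, -179/11, 78/11, 130/11, 107/11, -56/11]
R3 ← R3 − (5/11)·R1: [0, -4/11, -6/11, -10/11, -26/11, 17/11]
R4 ← R4 + (6/11)·R1: [0, -59/11, 27/11, 45/11, 40/11, -49/11]
R3 ← R3 − (4/179)·R2: [0, 0, -126/179, -210/179, -462/179, 297/179]
R4 ← R4 − (59/179)·R2: [0, 0, 21/179, 35/179, 77/179, -497/179]
R4 ← R4 + (1/6)·R3: [0, 0, 0, 0, 0, -5/2]
The echelon form has 4 nonzero rows; the last pivot sits in the augmented column, so rank(P) = 3 but rank([P|b]) = 4.
Since the ranks differ, the system is inconsistent.

no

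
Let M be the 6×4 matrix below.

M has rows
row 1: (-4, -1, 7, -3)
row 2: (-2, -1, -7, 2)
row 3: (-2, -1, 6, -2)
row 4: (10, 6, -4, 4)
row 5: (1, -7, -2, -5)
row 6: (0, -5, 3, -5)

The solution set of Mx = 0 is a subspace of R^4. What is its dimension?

0

Row reduce to echelon form.
R2 ← R2 − (1/2)·R1: [0, -1/2, -21/2, 7/2]
R3 ← R3 − (1/2)·R1: [0, -1/2, 5/2, -1/2]
R4 ← R4 + (5/2)·R1: [0, 7/2, 27/2, -7/2]
R5 ← R5 + (1/4)·R1: [0, -29/4, -1/4, -23/4]
R3 ← R3 − R2: [0, 0, 13, -4]
R4 ← R4 + (7)·R2: [0, 0, -60, 21]
R5 ← R5 − (29/2)·R2: [0, 0, 152, -113/2]
R6 ← R6 − (10)·R2: [0, 0, 108, -40]
R4 ← R4 + (60/13)·R3: [0, 0, 0, 33/13]
R5 ← R5 − (152/13)·R3: [0, 0, 0, -253/26]
R6 ← R6 − (108/13)·R3: [0, 0, 0, -88/13]
R5 ← R5 + (23/6)·R4: [0, 0, 0, 0]
R6 ← R6 + (8/3)·R4: [0, 0, 0, 0]
4 nonzero rows, so rank(M) = 4.
M has 4 columns; by rank–nullity, nullity = 4 − 4 = 0.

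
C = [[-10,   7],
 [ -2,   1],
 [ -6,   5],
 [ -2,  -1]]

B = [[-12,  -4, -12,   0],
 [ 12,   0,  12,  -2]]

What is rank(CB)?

First compute CB:
[[204,  40, 204, -14],
 [ 36,   8,  36,  -2],
 [132,  24, 132, -10],
 [ 12,   8,  12,   2]]
Now row reduce the product.
R2 ← R2 − (3/17)·R1: [0, 16/17, 0, 8/17]
R3 ← R3 − (11/17)·R1: [0, -32/17, 0, -16/17]
R4 ← R4 − (1/17)·R1: [0, 96/17, 0, 48/17]
R3 ← R3 + (2)·R2: [0, 0, 0, 0]
R4 ← R4 − (6)·R2: [0, 0, 0, 0]
2 nonzero rows, so rank(CB) = 2.

2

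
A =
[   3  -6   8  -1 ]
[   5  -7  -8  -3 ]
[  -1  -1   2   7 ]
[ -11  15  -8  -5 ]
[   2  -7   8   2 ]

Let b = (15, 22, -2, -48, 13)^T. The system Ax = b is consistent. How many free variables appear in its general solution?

0

Row reduce the augmented matrix [A | b].
R2 ← R2 − (5/3)·R1: [0, 3, -64/3, -4/3, -3]
R3 ← R3 + (1/3)·R1: [0, -3, 14/3, 20/3, 3]
R4 ← R4 + (11/3)·R1: [0, -7, 64/3, -26/3, 7]
R5 ← R5 − (2/3)·R1: [0, -3, 8/3, 8/3, 3]
R3 ← R3 + R2: [0, 0, -50/3, 16/3, 0]
R4 ← R4 + (7/3)·R2: [0, 0, -256/9, -106/9, 0]
R5 ← R5 + R2: [0, 0, -56/3, 4/3, 0]
R4 ← R4 − (128/75)·R3: [0, 0, 0, -522/25, 0]
R5 ← R5 − (28/25)·R3: [0, 0, 0, -116/25, 0]
R5 ← R5 − (2/9)·R4: [0, 0, 0, 0, 0]
The echelon form has 4 nonzero rows, and every pivot lies in the first 4 columns, so rank(A) = rank([A|b]) = 4.
The system is consistent.
Free variables = (unknowns) − (rank) = 4 − 4 = 0.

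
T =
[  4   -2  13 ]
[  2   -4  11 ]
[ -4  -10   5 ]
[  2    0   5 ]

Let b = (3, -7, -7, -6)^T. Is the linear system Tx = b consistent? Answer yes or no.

no

Row reduce the augmented matrix [T | b].
R2 ← R2 − (1/2)·R1: [0, -3, 9/2, -17/2]
R3 ← R3 + R1: [0, -12, 18, -4]
R4 ← R4 − (1/2)·R1: [0, 1, -3/2, -15/2]
R3 ← R3 − (4)·R2: [0, 0, 0, 30]
R4 ← R4 + (1/3)·R2: [0, 0, 0, -31/3]
R4 ← R4 + (31/90)·R3: [0, 0, 0, 0]
The echelon form has 3 nonzero rows; the last pivot sits in the augmented column, so rank(T) = 2 but rank([T|b]) = 3.
Since the ranks differ, the system is inconsistent.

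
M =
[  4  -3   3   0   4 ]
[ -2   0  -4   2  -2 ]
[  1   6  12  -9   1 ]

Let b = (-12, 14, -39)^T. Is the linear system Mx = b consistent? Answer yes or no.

yes

Row reduce the augmented matrix [M | b].
R2 ← R2 + (1/2)·R1: [0, -3/2, -5/2, 2, 0, 8]
R3 ← R3 − (1/4)·R1: [0, 27/4, 45/4, -9, 0, -36]
R3 ← R3 + (9/2)·R2: [0, 0, 0, 0, 0, 0]
The echelon form has 2 nonzero rows, and every pivot lies in the first 5 columns, so rank(M) = rank([M|b]) = 2.
The system is consistent.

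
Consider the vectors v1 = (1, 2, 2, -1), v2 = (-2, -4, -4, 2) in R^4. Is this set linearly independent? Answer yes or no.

no

Form the matrix with these vectors as rows and row reduce.
R2 ← R2 + (2)·R1: [0, 0, 0, 0]
1 nonzero row, so the 2 vectors span a space of dimension 1.
Since 1 < 2, the vectors are linearly dependent.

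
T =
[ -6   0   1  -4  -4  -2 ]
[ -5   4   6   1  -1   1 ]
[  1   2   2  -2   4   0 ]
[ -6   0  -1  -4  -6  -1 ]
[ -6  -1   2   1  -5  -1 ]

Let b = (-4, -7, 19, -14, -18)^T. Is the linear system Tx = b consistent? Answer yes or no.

yes

Row reduce the augmented matrix [T | b].
R2 ← R2 − (5/6)·R1: [0, 4, 31/6, 13/3, 7/3, 8/3, -11/3]
R3 ← R3 + (1/6)·R1: [0, 2, 13/6, -8/3, 10/3, -1/3, 55/3]
R4 ← R4 − R1: [0, 0, -2, 0, -2, 1, -10]
R5 ← R5 − R1: [0, -1, 1, 5, -1, 1, -14]
R3 ← R3 − (1/2)·R2: [0, 0, -5/12, -29/6, 13/6, -5/3, 121/6]
R5 ← R5 + (1/4)·R2: [0, 0, 55/24, 73/12, -5/12, 5/3, -179/12]
R4 ← R4 − (24/5)·R3: [0, 0, 0, 116/5, -62/5, 9, -534/5]
R5 ← R5 + (11/2)·R3: [0, 0, 0, -41/2, 23/2, -15/2, 96]
R5 ← R5 + (205/232)·R4: [0, 0, 0, 0, 63/116, 105/232, 189/116]
The echelon form has 5 nonzero rows, and every pivot lies in the first 6 columns, so rank(T) = rank([T|b]) = 5.
The system is consistent.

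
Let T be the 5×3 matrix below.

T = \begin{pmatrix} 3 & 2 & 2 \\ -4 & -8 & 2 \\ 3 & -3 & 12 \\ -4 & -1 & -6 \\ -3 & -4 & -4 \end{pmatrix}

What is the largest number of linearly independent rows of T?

Row reduce to echelon form.
R2 ← R2 + (4/3)·R1: [0, -16/3, 14/3]
R3 ← R3 − R1: [0, -5, 10]
R4 ← R4 + (4/3)·R1: [0, 5/3, -10/3]
R5 ← R5 + R1: [0, -2, -2]
R3 ← R3 − (15/16)·R2: [0, 0, 45/8]
R4 ← R4 + (5/16)·R2: [0, 0, -15/8]
R5 ← R5 − (3/8)·R2: [0, 0, -15/4]
R4 ← R4 + (1/3)·R3: [0, 0, 0]
R5 ← R5 + (2/3)·R3: [0, 0, 0]
Echelon form has 3 nonzero rows, so rank(T) = 3.
The rank gives the maximum number of linearly independent rows: 3.

3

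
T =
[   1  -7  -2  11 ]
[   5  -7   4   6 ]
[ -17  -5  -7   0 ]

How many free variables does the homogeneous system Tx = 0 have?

1

Row reduce to echelon form.
R2 ← R2 − (5)·R1: [0, 28, 14, -49]
R3 ← R3 + (17)·R1: [0, -124, -41, 187]
R3 ← R3 + (31/7)·R2: [0, 0, 21, -30]
3 nonzero rows, so rank(T) = 3.
T has 4 columns; by rank–nullity, nullity = 4 − 3 = 1.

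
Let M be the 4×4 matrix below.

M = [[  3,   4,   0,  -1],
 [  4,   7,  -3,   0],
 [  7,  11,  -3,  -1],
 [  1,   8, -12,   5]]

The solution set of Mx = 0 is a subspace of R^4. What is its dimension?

Row reduce to echelon form.
R2 ← R2 − (4/3)·R1: [0, 5/3, -3, 4/3]
R3 ← R3 − (7/3)·R1: [0, 5/3, -3, 4/3]
R4 ← R4 − (1/3)·R1: [0, 20/3, -12, 16/3]
R3 ← R3 − R2: [0, 0, 0, 0]
R4 ← R4 − (4)·R2: [0, 0, 0, 0]
2 nonzero rows, so rank(M) = 2.
M has 4 columns; by rank–nullity, nullity = 4 − 2 = 2.

2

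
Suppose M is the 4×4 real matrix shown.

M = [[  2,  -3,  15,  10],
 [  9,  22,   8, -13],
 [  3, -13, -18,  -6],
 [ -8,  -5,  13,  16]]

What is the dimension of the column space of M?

4

Row reduce to echelon form.
R2 ← R2 − (9/2)·R1: [0, 71/2, -119/2, -58]
R3 ← R3 − (3/2)·R1: [0, -17/2, -81/2, -21]
R4 ← R4 + (4)·R1: [0, -17, 73, 56]
R3 ← R3 + (17/71)·R2: [0, 0, -3887/71, -2477/71]
R4 ← R4 + (34/71)·R2: [0, 0, 3160/71, 2004/71]
R4 ← R4 + (3160/3887)·R3: [0, 0, 0, -532/3887]
Echelon form has 4 nonzero rows, so rank(M) = 4.
The column space has dimension equal to the rank: 4.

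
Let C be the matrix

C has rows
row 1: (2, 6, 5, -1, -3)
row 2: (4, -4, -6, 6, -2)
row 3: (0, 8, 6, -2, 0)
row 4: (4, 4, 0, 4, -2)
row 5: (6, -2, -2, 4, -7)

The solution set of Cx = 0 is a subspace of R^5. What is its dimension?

Row reduce to echelon form.
R2 ← R2 − (2)·R1: [0, -16, -16, 8, 4]
R4 ← R4 − (2)·R1: [0, -8, -10, 6, 4]
R5 ← R5 − (3)·R1: [0, -20, -17, 7, 2]
R3 ← R3 + (1/2)·R2: [0, 0, -2, 2, 2]
R4 ← R4 − (1/2)·R2: [0, 0, -2, 2, 2]
R5 ← R5 − (5/4)·R2: [0, 0, 3, -3, -3]
R4 ← R4 − R3: [0, 0, 0, 0, 0]
R5 ← R5 + (3/2)·R3: [0, 0, 0, 0, 0]
3 nonzero rows, so rank(C) = 3.
C has 5 columns; by rank–nullity, nullity = 5 − 3 = 2.

2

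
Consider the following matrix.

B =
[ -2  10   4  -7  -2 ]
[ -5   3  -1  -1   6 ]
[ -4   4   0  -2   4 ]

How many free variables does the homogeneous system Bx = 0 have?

Row reduce to echelon form.
R2 ← R2 − (5/2)·R1: [0, -22, -11, 33/2, 11]
R3 ← R3 − (2)·R1: [0, -16, -8, 12, 8]
R3 ← R3 − (8/11)·R2: [0, 0, 0, 0, 0]
2 nonzero rows, so rank(B) = 2.
B has 5 columns; by rank–nullity, nullity = 5 − 2 = 3.

3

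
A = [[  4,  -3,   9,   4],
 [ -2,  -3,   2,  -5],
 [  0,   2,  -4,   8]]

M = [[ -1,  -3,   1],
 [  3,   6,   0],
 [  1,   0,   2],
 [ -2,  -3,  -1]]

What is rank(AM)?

2

First compute AM:
[[-12, -42,  18],
 [  5,   3,   7],
 [-14, -12, -16]]
Now row reduce the product.
R2 ← R2 + (5/12)·R1: [0, -29/2, 29/2]
R3 ← R3 − (7/6)·R1: [0, 37, -37]
R3 ← R3 + (74/29)·R2: [0, 0, 0]
2 nonzero rows, so rank(AM) = 2.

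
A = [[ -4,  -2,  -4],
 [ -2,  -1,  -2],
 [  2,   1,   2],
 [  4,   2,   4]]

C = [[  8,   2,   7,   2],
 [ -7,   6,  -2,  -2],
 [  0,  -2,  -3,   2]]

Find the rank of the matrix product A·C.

1

First compute AC:
[[-18, -12, -12, -12],
 [ -9,  -6,  -6,  -6],
 [  9,   6,   6,   6],
 [ 18,  12,  12,  12]]
Now row reduce the product.
R2 ← R2 − (1/2)·R1: [0, 0, 0, 0]
R3 ← R3 + (1/2)·R1: [0, 0, 0, 0]
R4 ← R4 + R1: [0, 0, 0, 0]
1 nonzero row, so rank(AC) = 1.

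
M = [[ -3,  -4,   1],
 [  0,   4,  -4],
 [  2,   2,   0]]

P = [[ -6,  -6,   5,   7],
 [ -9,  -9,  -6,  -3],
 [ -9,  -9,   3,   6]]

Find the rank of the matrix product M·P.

First compute MP:
[[ 45,  45,  12,  -3],
 [  0,   0, -36, -36],
 [-30, -30,  -2,   8]]
Now row reduce the product.
R3 ← R3 + (2/3)·R1: [0, 0, 6, 6]
R3 ← R3 + (1/6)·R2: [0, 0, 0, 0]
2 nonzero rows, so rank(MP) = 2.

2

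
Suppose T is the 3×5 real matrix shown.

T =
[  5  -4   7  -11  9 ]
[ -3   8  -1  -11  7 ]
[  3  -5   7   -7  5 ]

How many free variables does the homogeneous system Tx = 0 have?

2

Row reduce to echelon form.
R2 ← R2 + (3/5)·R1: [0, 28/5, 16/5, -88/5, 62/5]
R3 ← R3 − (3/5)·R1: [0, -13/5, 14/5, -2/5, -2/5]
R3 ← R3 + (13/28)·R2: [0, 0, 30/7, -60/7, 75/14]
3 nonzero rows, so rank(T) = 3.
T has 5 columns; by rank–nullity, nullity = 5 − 3 = 2.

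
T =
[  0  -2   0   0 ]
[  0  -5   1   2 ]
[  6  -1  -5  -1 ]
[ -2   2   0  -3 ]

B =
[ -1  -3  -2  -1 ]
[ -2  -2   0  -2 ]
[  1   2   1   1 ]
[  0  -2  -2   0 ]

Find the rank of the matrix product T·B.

2

First compute TB:
[[  4,   4,   0,   4],
 [ 11,   8,  -3,  11],
 [ -9, -24, -15,  -9],
 [ -2,   8,  10,  -2]]
Now row reduce the product.
R2 ← R2 − (11/4)·R1: [0, -3, -3, 0]
R3 ← R3 + (9/4)·R1: [0, -15, -15, 0]
R4 ← R4 + (1/2)·R1: [0, 10, 10, 0]
R3 ← R3 − (5)·R2: [0, 0, 0, 0]
R4 ← R4 + (10/3)·R2: [0, 0, 0, 0]
2 nonzero rows, so rank(TB) = 2.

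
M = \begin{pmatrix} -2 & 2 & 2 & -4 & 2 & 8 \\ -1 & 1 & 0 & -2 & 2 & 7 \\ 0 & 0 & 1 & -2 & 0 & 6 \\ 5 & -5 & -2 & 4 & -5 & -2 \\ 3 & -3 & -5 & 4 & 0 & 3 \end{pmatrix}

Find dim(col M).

3

Row reduce to echelon form.
R2 ← R2 − (1/2)·R1: [0, 0, -1, 0, 1, 3]
R4 ← R4 + (5/2)·R1: [0, 0, 3, -6, 0, 18]
R5 ← R5 + (3/2)·R1: [0, 0, -2, -2, 3, 15]
R3 ← R3 + R2: [0, 0, 0, -2, 1, 9]
R4 ← R4 + (3)·R2: [0, 0, 0, -6, 3, 27]
R5 ← R5 − (2)·R2: [0, 0, 0, -2, 1, 9]
R4 ← R4 − (3)·R3: [0, 0, 0, 0, 0, 0]
R5 ← R5 − R3: [0, 0, 0, 0, 0, 0]
Echelon form has 3 nonzero rows, so rank(M) = 3.
The column space has dimension equal to the rank: 3.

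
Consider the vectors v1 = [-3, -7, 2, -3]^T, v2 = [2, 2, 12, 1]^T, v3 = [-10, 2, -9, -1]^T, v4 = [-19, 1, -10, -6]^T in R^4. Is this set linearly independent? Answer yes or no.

Form the matrix with these vectors as rows and row reduce.
R2 ← R2 + (2/3)·R1: [0, -8/3, 40/3, -1]
R3 ← R3 − (10/3)·R1: [0, 76/3, -47/3, 9]
R4 ← R4 − (19/3)·R1: [0, 136/3, -68/3, 13]
R3 ← R3 + (19/2)·R2: [0, 0, 111, -1/2]
R4 ← R4 + (17)·R2: [0, 0, 204, -4]
R4 ← R4 − (68/37)·R3: [0, 0, 0, -114/37]
4 nonzero rows, so the 4 vectors span a space of dimension 4.
Since 4 = 4, the vectors are linearly independent.

yes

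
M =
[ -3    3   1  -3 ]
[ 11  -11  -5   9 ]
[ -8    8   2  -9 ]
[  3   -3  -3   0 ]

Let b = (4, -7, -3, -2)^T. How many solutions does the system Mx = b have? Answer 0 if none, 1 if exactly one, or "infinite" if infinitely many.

0

Row reduce the augmented matrix [M | b].
R2 ← R2 + (11/3)·R1: [0, 0, -4/3, -2, 23/3]
R3 ← R3 − (8/3)·R1: [0, 0, -2/3, -1, -41/3]
R4 ← R4 + R1: [0, 0, -2, -3, 2]
R3 ← R3 − (1/2)·R2: [0, 0, 0, 0, -35/2]
R4 ← R4 − (3/2)·R2: [0, 0, 0, 0, -19/2]
R4 ← R4 − (19/35)·R3: [0, 0, 0, 0, 0]
The echelon form has 3 nonzero rows; the last pivot sits in the augmented column, so rank(M) = 2 but rank([M|b]) = 3.
Since the ranks differ, the system is inconsistent.
It has no solutions.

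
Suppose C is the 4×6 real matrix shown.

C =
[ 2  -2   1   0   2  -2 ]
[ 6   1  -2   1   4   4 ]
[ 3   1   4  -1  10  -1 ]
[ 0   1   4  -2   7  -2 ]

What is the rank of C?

4

Row reduce to echelon form.
R2 ← R2 − (3)·R1: [0, 7, -5, 1, -2, 10]
R3 ← R3 − (3/2)·R1: [0, 4, 5/2, -1, 7, 2]
R3 ← R3 − (4/7)·R2: [0, 0, 75/14, -11/7, 57/7, -26/7]
R4 ← R4 − (1/7)·R2: [0, 0, 33/7, -15/7, 51/7, -24/7]
R4 ← R4 − (22/25)·R3: [0, 0, 0, -19/25, 3/25, -4/25]
Echelon form has 4 nonzero rows, so rank(C) = 4.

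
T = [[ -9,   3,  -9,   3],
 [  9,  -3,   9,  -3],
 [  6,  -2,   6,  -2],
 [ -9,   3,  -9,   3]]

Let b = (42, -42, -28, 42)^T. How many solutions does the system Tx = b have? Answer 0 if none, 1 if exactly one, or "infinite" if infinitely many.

infinite

Row reduce the augmented matrix [T | b].
R2 ← R2 + R1: [0, 0, 0, 0, 0]
R3 ← R3 + (2/3)·R1: [0, 0, 0, 0, 0]
R4 ← R4 − R1: [0, 0, 0, 0, 0]
The echelon form has 1 nonzero rows, and every pivot lies in the first 4 columns, so rank(T) = rank([T|b]) = 1.
The system is consistent.
rank = 1 < 4 unknowns, so there are infinitely many solutions.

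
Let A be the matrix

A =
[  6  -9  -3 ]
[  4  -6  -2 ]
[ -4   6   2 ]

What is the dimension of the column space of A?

Row reduce to echelon form.
R2 ← R2 − (2/3)·R1: [0, 0, 0]
R3 ← R3 + (2/3)·R1: [0, 0, 0]
Echelon form has 1 nonzero row, so rank(A) = 1.
The column space has dimension equal to the rank: 1.

1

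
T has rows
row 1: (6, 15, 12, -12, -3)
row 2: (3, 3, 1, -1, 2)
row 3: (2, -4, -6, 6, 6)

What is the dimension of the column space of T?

Row reduce to echelon form.
R2 ← R2 − (1/2)·R1: [0, -9/2, -5, 5, 7/2]
R3 ← R3 − (1/3)·R1: [0, -9, -10, 10, 7]
R3 ← R3 − (2)·R2: [0, 0, 0, 0, 0]
Echelon form has 2 nonzero rows, so rank(T) = 2.
The column space has dimension equal to the rank: 2.

2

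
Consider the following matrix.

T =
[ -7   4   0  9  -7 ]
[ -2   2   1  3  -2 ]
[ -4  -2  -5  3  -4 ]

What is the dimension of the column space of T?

2

Row reduce to echelon form.
R2 ← R2 − (2/7)·R1: [0, 6/7, 1, 3/7, 0]
R3 ← R3 − (4/7)·R1: [0, -30/7, -5, -15/7, 0]
R3 ← R3 + (5)·R2: [0, 0, 0, 0, 0]
Echelon form has 2 nonzero rows, so rank(T) = 2.
The column space has dimension equal to the rank: 2.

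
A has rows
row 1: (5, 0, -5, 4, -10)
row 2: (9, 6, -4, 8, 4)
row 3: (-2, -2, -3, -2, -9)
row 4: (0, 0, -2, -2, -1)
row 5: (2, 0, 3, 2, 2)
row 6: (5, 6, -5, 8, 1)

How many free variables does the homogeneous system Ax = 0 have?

Row reduce to echelon form.
R2 ← R2 − (9/5)·R1: [0, 6, 5, 4/5, 22]
R3 ← R3 + (2/5)·R1: [0, -2, -5, -2/5, -13]
R5 ← R5 − (2/5)·R1: [0, 0, 5, 2/5, 6]
R6 ← R6 − R1: [0, 6, 0, 4, 11]
R3 ← R3 + (1/3)·R2: [0, 0, -10/3, -2/15, -17/3]
R6 ← R6 − R2: [0, 0, -5, 16/5, -11]
R4 ← R4 − (3/5)·R3: [0, 0, 0, -48/25, 12/5]
R5 ← R5 + (3/2)·R3: [0, 0, 0, 1/5, -5/2]
R6 ← R6 − (3/2)·R3: [0, 0, 0, 17/5, -5/2]
R5 ← R5 + (5/48)·R4: [0, 0, 0, 0, -9/4]
R6 ← R6 + (85/48)·R4: [0, 0, 0, 0, 7/4]
R6 ← R6 + (7/9)·R5: [0, 0, 0, 0, 0]
5 nonzero rows, so rank(A) = 5.
A has 5 columns; by rank–nullity, nullity = 5 − 5 = 0.

0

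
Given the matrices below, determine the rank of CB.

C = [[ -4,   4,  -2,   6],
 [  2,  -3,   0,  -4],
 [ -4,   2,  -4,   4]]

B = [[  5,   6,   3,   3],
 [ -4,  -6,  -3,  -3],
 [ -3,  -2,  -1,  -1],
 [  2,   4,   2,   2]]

2

First compute CB:
[[-18, -20, -10, -10],
 [ 14,  14,   7,   7],
 [ -8, -12,  -6,  -6]]
Now row reduce the product.
R2 ← R2 + (7/9)·R1: [0, -14/9, -7/9, -7/9]
R3 ← R3 − (4/9)·R1: [0, -28/9, -14/9, -14/9]
R3 ← R3 − (2)·R2: [0, 0, 0, 0]
2 nonzero rows, so rank(CB) = 2.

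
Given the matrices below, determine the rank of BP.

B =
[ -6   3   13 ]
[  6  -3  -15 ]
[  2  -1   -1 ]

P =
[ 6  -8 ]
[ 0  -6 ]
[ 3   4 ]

2

First compute BP:
[[  3,  82],
 [ -9, -90],
 [  9, -14]]
Now row reduce the product.
R2 ← R2 + (3)·R1: [0, 156]
R3 ← R3 − (3)·R1: [0, -260]
R3 ← R3 + (5/3)·R2: [0, 0]
2 nonzero rows, so rank(BP) = 2.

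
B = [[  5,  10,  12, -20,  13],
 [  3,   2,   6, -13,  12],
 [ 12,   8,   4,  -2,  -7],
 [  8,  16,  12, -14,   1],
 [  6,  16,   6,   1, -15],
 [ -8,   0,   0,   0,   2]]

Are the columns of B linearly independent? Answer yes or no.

no

Row reduce B to echelon form.
R2 ← R2 − (3/5)·R1: [0, -4, -6/5, -1, 21/5]
R3 ← R3 − (12/5)·R1: [0, -16, -124/5, 46, -191/5]
R4 ← R4 − (8/5)·R1: [0, 0, -36/5, 18, -99/5]
R5 ← R5 − (6/5)·R1: [0, 4, -42/5, 25, -153/5]
R6 ← R6 + (8/5)·R1: [0, 16, 96/5, -32, 114/5]
R3 ← R3 − (4)·R2: [0, 0, -20, 50, -55]
R5 ← R5 + R2: [0, 0, -48/5, 24, -132/5]
R6 ← R6 + (4)·R2: [0, 0, 72/5, -36, 198/5]
R4 ← R4 − (9/25)·R3: [0, 0, 0, 0, 0]
R5 ← R5 − (12/25)·R3: [0, 0, 0, 0, 0]
R6 ← R6 + (18/25)·R3: [0, 0, 0, 0, 0]
3 pivots among 5 columns.
Only 3 < 5 pivot columns, so the columns are linearly dependent.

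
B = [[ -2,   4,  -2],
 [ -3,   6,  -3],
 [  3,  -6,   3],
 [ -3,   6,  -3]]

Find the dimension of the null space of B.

Row reduce to echelon form.
R2 ← R2 − (3/2)·R1: [0, 0, 0]
R3 ← R3 + (3/2)·R1: [0, 0, 0]
R4 ← R4 − (3/2)·R1: [0, 0, 0]
1 nonzero row, so rank(B) = 1.
B has 3 columns; by rank–nullity, nullity = 3 − 1 = 2.

2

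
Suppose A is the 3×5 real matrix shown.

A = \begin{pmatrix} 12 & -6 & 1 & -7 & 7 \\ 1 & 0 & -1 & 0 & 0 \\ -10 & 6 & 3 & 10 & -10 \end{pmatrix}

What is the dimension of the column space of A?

3

Row reduce to echelon form.
R2 ← R2 − (1/12)·R1: [0, 1/2, -13/12, 7/12, -7/12]
R3 ← R3 + (5/6)·R1: [0, 1, 23/6, 25/6, -25/6]
R3 ← R3 − (2)·R2: [0, 0, 6, 3, -3]
Echelon form has 3 nonzero rows, so rank(A) = 3.
The column space has dimension equal to the rank: 3.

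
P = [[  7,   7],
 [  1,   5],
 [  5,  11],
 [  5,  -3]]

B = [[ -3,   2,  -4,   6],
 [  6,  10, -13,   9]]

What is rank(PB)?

2

First compute PB:
[[ 21,  84, -119, 105],
 [ 27,  52, -69,  51],
 [ 51, 120, -163, 129],
 [-33, -20,  19,   3]]
Now row reduce the product.
R2 ← R2 − (9/7)·R1: [0, -56, 84, -84]
R3 ← R3 − (17/7)·R1: [0, -84, 126, -126]
R4 ← R4 + (11/7)·R1: [0, 112, -168, 168]
R3 ← R3 − (3/2)·R2: [0, 0, 0, 0]
R4 ← R4 + (2)·R2: [0, 0, 0, 0]
2 nonzero rows, so rank(PB) = 2.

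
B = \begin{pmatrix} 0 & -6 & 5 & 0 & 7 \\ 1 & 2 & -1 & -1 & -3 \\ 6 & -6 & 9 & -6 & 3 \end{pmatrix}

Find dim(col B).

2

Row reduce to echelon form.
Swap R1 ↔ R2
R3 ← R3 − (6)·R1: [0, -18, 15, 0, 21]
R3 ← R3 − (3)·R2: [0, 0, 0, 0, 0]
Echelon form has 2 nonzero rows, so rank(B) = 2.
The column space has dimension equal to the rank: 2.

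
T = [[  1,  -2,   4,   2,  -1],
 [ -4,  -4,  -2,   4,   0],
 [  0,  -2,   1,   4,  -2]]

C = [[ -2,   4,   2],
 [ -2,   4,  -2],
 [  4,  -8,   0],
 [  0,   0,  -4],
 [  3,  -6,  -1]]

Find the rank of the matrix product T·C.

2

First compute TC:
[[ 15, -30,  -1],
 [  8, -16, -16],
 [  2,  -4, -10]]
Now row reduce the product.
R2 ← R2 − (8/15)·R1: [0, 0, -232/15]
R3 ← R3 − (2/15)·R1: [0, 0, -148/15]
R3 ← R3 − (37/58)·R2: [0, 0, 0]
2 nonzero rows, so rank(TC) = 2.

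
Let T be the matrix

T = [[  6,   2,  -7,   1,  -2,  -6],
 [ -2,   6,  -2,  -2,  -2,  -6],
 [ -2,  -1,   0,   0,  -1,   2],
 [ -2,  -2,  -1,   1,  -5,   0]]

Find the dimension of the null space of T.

2

Row reduce to echelon form.
R2 ← R2 + (1/3)·R1: [0, 20/3, -13/3, -5/3, -8/3, -8]
R3 ← R3 + (1/3)·R1: [0, -1/3, -7/3, 1/3, -5/3, 0]
R4 ← R4 + (1/3)·R1: [0, -4/3, -10/3, 4/3, -17/3, -2]
R3 ← R3 + (1/20)·R2: [0, 0, -51/20, 1/4, -9/5, -2/5]
R4 ← R4 + (1/5)·R2: [0, 0, -21/5, 1, -31/5, -18/5]
R4 ← R4 − (28/17)·R3: [0, 0, 0, 10/17, -55/17, -50/17]
4 nonzero rows, so rank(T) = 4.
T has 6 columns; by rank–nullity, nullity = 6 − 4 = 2.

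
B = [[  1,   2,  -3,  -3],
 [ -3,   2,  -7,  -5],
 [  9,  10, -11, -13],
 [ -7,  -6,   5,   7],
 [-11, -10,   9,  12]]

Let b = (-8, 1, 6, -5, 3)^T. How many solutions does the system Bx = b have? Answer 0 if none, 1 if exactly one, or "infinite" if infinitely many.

Row reduce the augmented matrix [B | b].
R2 ← R2 + (3)·R1: [0, 8, -16, -14, -23]
R3 ← R3 − (9)·R1: [0, -8, 16, 14, 78]
R4 ← R4 + (7)·R1: [0, 8, -16, -14, -61]
R5 ← R5 + (11)·R1: [0, 12, -24, -21, -85]
R3 ← R3 + R2: [0, 0, 0, 0, 55]
R4 ← R4 − R2: [0, 0, 0, 0, -38]
R5 ← R5 − (3/2)·R2: [0, 0, 0, 0, -101/2]
R4 ← R4 + (38/55)·R3: [0, 0, 0, 0, 0]
R5 ← R5 + (101/110)·R3: [0, 0, 0, 0, 0]
The echelon form has 3 nonzero rows; the last pivot sits in the augmented column, so rank(B) = 2 but rank([B|b]) = 3.
Since the ranks differ, the system is inconsistent.
It has no solutions.

0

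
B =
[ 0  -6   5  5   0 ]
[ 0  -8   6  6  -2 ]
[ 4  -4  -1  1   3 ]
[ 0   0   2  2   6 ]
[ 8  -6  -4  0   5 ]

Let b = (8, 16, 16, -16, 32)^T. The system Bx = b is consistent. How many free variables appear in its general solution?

2

Row reduce the augmented matrix [B | b].
Swap R1 ↔ R3
R5 ← R5 − (2)·R1: [0, 2, -2, -2, -1, 0]
R3 ← R3 − (3/4)·R2: [0, 0, 1/2, 1/2, 3/2, -4]
R5 ← R5 + (1/4)·R2: [0, 0, -1/2, -1/2, -3/2, 4]
R4 ← R4 − (4)·R3: [0, 0, 0, 0, 0, 0]
R5 ← R5 + R3: [0, 0, 0, 0, 0, 0]
The echelon form has 3 nonzero rows, and every pivot lies in the first 5 columns, so rank(B) = rank([B|b]) = 3.
The system is consistent.
Free variables = (unknowns) − (rank) = 5 − 3 = 2.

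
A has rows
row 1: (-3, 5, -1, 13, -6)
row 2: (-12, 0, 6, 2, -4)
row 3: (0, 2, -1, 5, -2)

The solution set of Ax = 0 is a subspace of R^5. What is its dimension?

Row reduce to echelon form.
R2 ← R2 − (4)·R1: [0, -20, 10, -50, 20]
R3 ← R3 + (1/10)·R2: [0, 0, 0, 0, 0]
2 nonzero rows, so rank(A) = 2.
A has 5 columns; by rank–nullity, nullity = 5 − 2 = 3.

3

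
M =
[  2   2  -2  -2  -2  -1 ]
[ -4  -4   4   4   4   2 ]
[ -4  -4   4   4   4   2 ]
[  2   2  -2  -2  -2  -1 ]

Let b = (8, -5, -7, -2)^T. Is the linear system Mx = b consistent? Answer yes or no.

Row reduce the augmented matrix [M | b].
R2 ← R2 + (2)·R1: [0, 0, 0, 0, 0, 0, 11]
R3 ← R3 + (2)·R1: [0, 0, 0, 0, 0, 0, 9]
R4 ← R4 − R1: [0, 0, 0, 0, 0, 0, -10]
R3 ← R3 − (9/11)·R2: [0, 0, 0, 0, 0, 0, 0]
R4 ← R4 + (10/11)·R2: [0, 0, 0, 0, 0, 0, 0]
The echelon form has 2 nonzero rows; the last pivot sits in the augmented column, so rank(M) = 1 but rank([M|b]) = 2.
Since the ranks differ, the system is inconsistent.

no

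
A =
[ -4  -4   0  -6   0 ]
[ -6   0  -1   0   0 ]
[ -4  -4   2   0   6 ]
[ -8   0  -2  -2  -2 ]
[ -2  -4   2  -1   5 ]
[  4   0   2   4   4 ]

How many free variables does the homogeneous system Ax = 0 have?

2

Row reduce to echelon form.
R2 ← R2 − (3/2)·R1: [0, 6, -1, 9, 0]
R3 ← R3 − R1: [0, 0, 2, 6, 6]
R4 ← R4 − (2)·R1: [0, 8, -2, 10, -2]
R5 ← R5 − (1/2)·R1: [0, -2, 2, 2, 5]
R6 ← R6 + R1: [0, -4, 2, -2, 4]
R4 ← R4 − (4/3)·R2: [0, 0, -2/3, -2, -2]
R5 ← R5 + (1/3)·R2: [0, 0, 5/3, 5, 5]
R6 ← R6 + (2/3)·R2: [0, 0, 4/3, 4, 4]
R4 ← R4 + (1/3)·R3: [0, 0, 0, 0, 0]
R5 ← R5 − (5/6)·R3: [0, 0, 0, 0, 0]
R6 ← R6 − (2/3)·R3: [0, 0, 0, 0, 0]
3 nonzero rows, so rank(A) = 3.
A has 5 columns; by rank–nullity, nullity = 5 − 3 = 2.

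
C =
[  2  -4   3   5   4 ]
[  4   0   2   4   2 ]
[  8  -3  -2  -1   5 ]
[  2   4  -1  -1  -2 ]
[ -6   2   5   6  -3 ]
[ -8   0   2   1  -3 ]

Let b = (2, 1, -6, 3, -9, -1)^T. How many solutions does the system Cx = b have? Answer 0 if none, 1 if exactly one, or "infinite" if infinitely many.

Row reduce the augmented matrix [C | b].
R2 ← R2 − (2)·R1: [0, 8, -4, -6, -6, -3]
R3 ← R3 − (4)·R1: [0, 13, -14, -21, -11, -14]
R4 ← R4 − R1: [0, 8, -4, -6, -6, 1]
R5 ← R5 + (3)·R1: [0, -10, 14, 21, 9, -3]
R6 ← R6 + (4)·R1: [0, -16, 14, 21, 13, 7]
R3 ← R3 − (13/8)·R2: [0, 0, -15/2, -45/4, -5/4, -73/8]
R4 ← R4 − R2: [0, 0, 0, 0, 0, 4]
R5 ← R5 + (5/4)·R2: [0, 0, 9, 27/2, 3/2, -27/4]
R6 ← R6 + (2)·R2: [0, 0, 6, 9, 1, 1]
R5 ← R5 + (6/5)·R3: [0, 0, 0, 0, 0, -177/10]
R6 ← R6 + (4/5)·R3: [0, 0, 0, 0, 0, -63/10]
R5 ← R5 + (177/40)·R4: [0, 0, 0, 0, 0, 0]
R6 ← R6 + (63/40)·R4: [0, 0, 0, 0, 0, 0]
The echelon form has 4 nonzero rows; the last pivot sits in the augmented column, so rank(C) = 3 but rank([C|b]) = 4.
Since the ranks differ, the system is inconsistent.
It has no solutions.

0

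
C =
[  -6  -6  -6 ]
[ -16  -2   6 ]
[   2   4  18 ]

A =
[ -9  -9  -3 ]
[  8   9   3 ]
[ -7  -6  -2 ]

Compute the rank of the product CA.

First compute CA:
[[ 48,  36,  12],
 [ 86,  90,  30],
 [-112, -90, -30]]
Now row reduce the product.
R2 ← R2 − (43/24)·R1: [0, 51/2, 17/2]
R3 ← R3 + (7/3)·R1: [0, -6, -2]
R3 ← R3 + (4/17)·R2: [0, 0, 0]
2 nonzero rows, so rank(CA) = 2.

2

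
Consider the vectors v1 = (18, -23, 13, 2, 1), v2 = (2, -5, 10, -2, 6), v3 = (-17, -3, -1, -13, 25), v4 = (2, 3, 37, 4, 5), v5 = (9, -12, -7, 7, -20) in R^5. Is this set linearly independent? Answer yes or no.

Form the matrix with these vectors as rows and row reduce.
R2 ← R2 − (1/9)·R1: [0, -22/9, 77/9, -20/9, 53/9]
R3 ← R3 + (17/18)·R1: [0, -445/18, 203/18, -100/9, 467/18]
R4 ← R4 − (1/9)·R1: [0, 50/9, 320/9, 34/9, 44/9]
R5 ← R5 − (1/2)·R1: [0, -1/2, -27/2, 6, -41/2]
R3 ← R3 − (445/44)·R2: [0, 0, -301/4, 125/11, -1479/44]
R4 ← R4 + (25/11)·R2: [0, 0, 55, -14/11, 201/11]
R5 ← R5 − (9/44)·R2: [0, 0, -61/4, 71/11, -955/44]
R4 ← R4 + (220/301)·R3: [0, 0, 0, 23286/3311, -20844/3311]
R5 ← R5 − (61/301)·R3: [0, 0, 0, 13746/3311, -49309/3311]
R5 ← R5 − (2291/3881)·R4: [0, 0, 0, 0, -43375/3881]
5 nonzero rows, so the 5 vectors span a space of dimension 5.
Since 5 = 5, the vectors are linearly independent.

yes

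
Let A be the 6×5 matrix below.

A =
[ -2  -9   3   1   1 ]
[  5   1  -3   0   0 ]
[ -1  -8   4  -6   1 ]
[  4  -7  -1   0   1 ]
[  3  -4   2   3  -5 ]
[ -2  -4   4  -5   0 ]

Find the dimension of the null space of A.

Row reduce to echelon form.
R2 ← R2 + (5/2)·R1: [0, -43/2, 9/2, 5/2, 5/2]
R3 ← R3 − (1/2)·R1: [0, -7/2, 5/2, -13/2, 1/2]
R4 ← R4 + (2)·R1: [0, -25, 5, 2, 3]
R5 ← R5 + (3/2)·R1: [0, -35/2, 13/2, 9/2, -7/2]
R6 ← R6 − R1: [0, 5, 1, -6, -1]
R3 ← R3 − (7/43)·R2: [0, 0, 76/43, -297/43, 4/43]
R4 ← R4 − (50/43)·R2: [0, 0, -10/43, -39/43, 4/43]
R5 ← R5 − (35/43)·R2: [0, 0, 122/43, 106/43, -238/43]
R6 ← R6 + (10/43)·R2: [0, 0, 88/43, -233/43, -18/43]
R4 ← R4 + (5/38)·R3: [0, 0, 0, -69/38, 2/19]
R5 ← R5 − (61/38)·R3: [0, 0, 0, 515/38, -108/19]
R6 ← R6 − (22/19)·R3: [0, 0, 0, 49/19, -10/19]
R5 ← R5 + (515/69)·R4: [0, 0, 0, 0, -338/69]
R6 ← R6 + (98/69)·R4: [0, 0, 0, 0, -26/69]
R6 ← R6 − (1/13)·R5: [0, 0, 0, 0, 0]
5 nonzero rows, so rank(A) = 5.
A has 5 columns; by rank–nullity, nullity = 5 − 5 = 0.

0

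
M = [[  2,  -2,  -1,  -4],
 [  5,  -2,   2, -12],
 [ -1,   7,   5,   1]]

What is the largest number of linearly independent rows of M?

3

Row reduce to echelon form.
R2 ← R2 − (5/2)·R1: [0, 3, 9/2, -2]
R3 ← R3 + (1/2)·R1: [0, 6, 9/2, -1]
R3 ← R3 − (2)·R2: [0, 0, -9/2, 3]
Echelon form has 3 nonzero rows, so rank(M) = 3.
The rank gives the maximum number of linearly independent rows: 3.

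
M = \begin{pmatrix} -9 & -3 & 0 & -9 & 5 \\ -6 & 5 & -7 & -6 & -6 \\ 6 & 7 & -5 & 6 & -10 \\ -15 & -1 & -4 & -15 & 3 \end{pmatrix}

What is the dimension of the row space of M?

Row reduce to echelon form.
R2 ← R2 − (2/3)·R1: [0, 7, -7, 0, -28/3]
R3 ← R3 + (2/3)·R1: [0, 5, -5, 0, -20/3]
R4 ← R4 − (5/3)·R1: [0, 4, -4, 0, -16/3]
R3 ← R3 − (5/7)·R2: [0, 0, 0, 0, 0]
R4 ← R4 − (4/7)·R2: [0, 0, 0, 0, 0]
Echelon form has 2 nonzero rows, so rank(M) = 2.
The row space has dimension equal to the rank: 2.

2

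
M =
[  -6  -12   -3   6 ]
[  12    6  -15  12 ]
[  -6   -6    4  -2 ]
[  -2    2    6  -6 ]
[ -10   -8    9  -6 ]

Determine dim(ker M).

Row reduce to echelon form.
R2 ← R2 + (2)·R1: [0, -18, -21, 24]
R3 ← R3 − R1: [0, 6, 7, -8]
R4 ← R4 − (1/3)·R1: [0, 6, 7, -8]
R5 ← R5 − (5/3)·R1: [0, 12, 14, -16]
R3 ← R3 + (1/3)·R2: [0, 0, 0, 0]
R4 ← R4 + (1/3)·R2: [0, 0, 0, 0]
R5 ← R5 + (2/3)·R2: [0, 0, 0, 0]
2 nonzero rows, so rank(M) = 2.
M has 4 columns; by rank–nullity, nullity = 4 − 2 = 2.

2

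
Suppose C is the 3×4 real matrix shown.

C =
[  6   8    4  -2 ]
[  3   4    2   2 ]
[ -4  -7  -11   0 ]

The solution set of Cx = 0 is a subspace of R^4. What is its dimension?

Row reduce to echelon form.
R2 ← R2 − (1/2)·R1: [0, 0, 0, 3]
R3 ← R3 + (2/3)·R1: [0, -5/3, -25/3, -4/3]
Swap R2 ↔ R3
3 nonzero rows, so rank(C) = 3.
C has 4 columns; by rank–nullity, nullity = 4 − 3 = 1.

1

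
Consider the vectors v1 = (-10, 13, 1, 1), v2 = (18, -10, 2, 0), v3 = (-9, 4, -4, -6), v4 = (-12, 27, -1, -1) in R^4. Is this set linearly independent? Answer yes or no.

yes

Form the matrix with these vectors as rows and row reduce.
R2 ← R2 + (9/5)·R1: [0, 67/5, 19/5, 9/5]
R3 ← R3 − (9/10)·R1: [0, -77/10, -49/10, -69/10]
R4 ← R4 − (6/5)·R1: [0, 57/5, -11/5, -11/5]
R3 ← R3 + (77/134)·R2: [0, 0, -182/67, -393/67]
R4 ← R4 − (57/67)·R2: [0, 0, -364/67, -250/67]
R4 ← R4 − (2)·R3: [0, 0, 0, 8]
4 nonzero rows, so the 4 vectors span a space of dimension 4.
Since 4 = 4, the vectors are linearly independent.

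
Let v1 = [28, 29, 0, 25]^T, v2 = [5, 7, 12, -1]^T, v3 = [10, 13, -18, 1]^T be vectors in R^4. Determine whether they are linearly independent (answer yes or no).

Form the matrix with these vectors as rows and row reduce.
R2 ← R2 − (5/28)·R1: [0, 51/28, 12, -153/28]
R3 ← R3 − (5/14)·R1: [0, 37/14, -18, -111/14]
R3 ← R3 − (74/51)·R2: [0, 0, -602/17, 0]
3 nonzero rows, so the 3 vectors span a space of dimension 3.
Since 3 = 3, the vectors are linearly independent.

yes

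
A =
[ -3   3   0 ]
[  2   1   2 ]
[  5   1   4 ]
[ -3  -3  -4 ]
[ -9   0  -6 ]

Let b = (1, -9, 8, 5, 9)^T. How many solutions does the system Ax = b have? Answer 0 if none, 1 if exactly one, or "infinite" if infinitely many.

0

Row reduce the augmented matrix [A | b].
R2 ← R2 + (2/3)·R1: [0, 3, 2, -25/3]
R3 ← R3 + (5/3)·R1: [0, 6, 4, 29/3]
R4 ← R4 − R1: [0, -6, -4, 4]
R5 ← R5 − (3)·R1: [0, -9, -6, 6]
R3 ← R3 − (2)·R2: [0, 0, 0, 79/3]
R4 ← R4 + (2)·R2: [0, 0, 0, -38/3]
R5 ← R5 + (3)·R2: [0, 0, 0, -19]
R4 ← R4 + (38/79)·R3: [0, 0, 0, 0]
R5 ← R5 + (57/79)·R3: [0, 0, 0, 0]
The echelon form has 3 nonzero rows; the last pivot sits in the augmented column, so rank(A) = 2 but rank([A|b]) = 3.
Since the ranks differ, the system is inconsistent.
It has no solutions.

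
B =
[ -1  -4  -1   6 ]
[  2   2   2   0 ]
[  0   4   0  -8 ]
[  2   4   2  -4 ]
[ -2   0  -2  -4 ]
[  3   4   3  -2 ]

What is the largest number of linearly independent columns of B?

Row reduce to echelon form.
R2 ← R2 + (2)·R1: [0, -6, 0, 12]
R4 ← R4 + (2)·R1: [0, -4, 0, 8]
R5 ← R5 − (2)·R1: [0, 8, 0, -16]
R6 ← R6 + (3)·R1: [0, -8, 0, 16]
R3 ← R3 + (2/3)·R2: [0, 0, 0, 0]
R4 ← R4 − (2/3)·R2: [0, 0, 0, 0]
R5 ← R5 + (4/3)·R2: [0, 0, 0, 0]
R6 ← R6 − (4/3)·R2: [0, 0, 0, 0]
Echelon form has 2 nonzero rows, so rank(B) = 2.
The rank gives the maximum number of linearly independent columns: 2.

2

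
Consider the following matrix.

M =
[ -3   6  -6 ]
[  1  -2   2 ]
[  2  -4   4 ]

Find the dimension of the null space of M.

2

Row reduce to echelon form.
R2 ← R2 + (1/3)·R1: [0, 0, 0]
R3 ← R3 + (2/3)·R1: [0, 0, 0]
1 nonzero row, so rank(M) = 1.
M has 3 columns; by rank–nullity, nullity = 3 − 1 = 2.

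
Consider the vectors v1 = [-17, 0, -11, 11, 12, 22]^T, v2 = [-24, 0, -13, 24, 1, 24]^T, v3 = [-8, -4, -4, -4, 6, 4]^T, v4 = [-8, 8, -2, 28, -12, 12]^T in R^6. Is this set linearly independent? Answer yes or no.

Form the matrix with these vectors as rows and row reduce.
R2 ← R2 − (24/17)·R1: [0, 0, 43/17, 144/17, -271/17, -120/17]
R3 ← R3 − (8/17)·R1: [0, -4, 20/17, -156/17, 6/17, -108/17]
R4 ← R4 − (8/17)·R1: [0, 8, 54/17, 388/17, -300/17, 28/17]
Swap R2 ↔ R3
R4 ← R4 + (2)·R2: [0, 0, 94/17, 76/17, -288/17, -188/17]
R4 ← R4 − (94/43)·R3: [0, 0, 0, -604/43, 770/43, 188/43]
4 nonzero rows, so the 4 vectors span a space of dimension 4.
Since 4 = 4, the vectors are linearly independent.

yes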